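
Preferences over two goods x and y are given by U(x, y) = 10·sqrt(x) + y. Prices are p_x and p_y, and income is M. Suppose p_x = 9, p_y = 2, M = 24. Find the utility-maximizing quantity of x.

x* = 1.2346

Set MRS = p_x/p_y: 5·x^(−1/2) = p_x/p_y.
Solve: √x = 5·p_y/p_x, so x*(p_x,p_y) = (5·p_y/p_x)², and y* = (M − p_x·x*)/p_y.
Plugging in: x* = (5·2/9)² = 1.2346.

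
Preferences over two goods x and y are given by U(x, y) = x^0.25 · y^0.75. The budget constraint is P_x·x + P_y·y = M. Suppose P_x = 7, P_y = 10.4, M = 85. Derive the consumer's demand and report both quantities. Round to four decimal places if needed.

x* = 3.0357, y* = 6.1298

MU_x/MU_y = (0.25·y)/(0.75·x); tangency sets this equal to P_x/P_y.
Rearranging, P_y·y = 3·P_x·x. Substituting into the budget gives P_x·x·(1 + 3) = M.
Demand: x*(P_x,P_y,M) = 0.25·M/P_x and y* = 0.75·M/P_y.
At P_x=7, P_y=10.4, M=85: x* = 0.25·85/7 = 3.0357, y* = 6.1298.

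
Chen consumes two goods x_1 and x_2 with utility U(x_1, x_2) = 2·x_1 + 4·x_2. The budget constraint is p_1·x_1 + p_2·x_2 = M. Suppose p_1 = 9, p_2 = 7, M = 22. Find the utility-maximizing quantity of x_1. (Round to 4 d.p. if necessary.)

x_1* = 0

Perfect substitutes: compare marginal utility per dollar. 2/p_1 vs 4/p_2 → 0.2222 vs 0.5714.
x_2 gives more utility per dollar, so spend all income on x_2: x_2* = M/p_2, x_1* = 0.
Numerically: x_1* = 0, x_2* = 3.1429.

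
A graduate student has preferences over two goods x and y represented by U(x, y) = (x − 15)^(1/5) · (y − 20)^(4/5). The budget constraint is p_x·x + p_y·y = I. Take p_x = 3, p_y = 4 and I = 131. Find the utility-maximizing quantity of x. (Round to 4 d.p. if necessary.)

x* = 15.4

This is Cobb-Douglas in (x−15, y−20): tangency gives 0.2·p_y·(y−20) = 0.8·p_x·(x−15).
Substituting into the budget: x* = 15 + 0.2·(I − 15·p_x − 20·p_y)/p_x, and y* = 20 + 0.8·(…)/p_y.
Discretionary income = 131 − 15·3 − 20·4 = 6; x* = 15 + 0.2·6/3 = 15.4.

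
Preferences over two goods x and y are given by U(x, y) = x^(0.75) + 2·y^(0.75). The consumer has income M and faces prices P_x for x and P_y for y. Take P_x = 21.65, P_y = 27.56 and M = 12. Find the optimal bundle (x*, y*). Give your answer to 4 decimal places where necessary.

MU_x ∝ x^(-0.25), MU_y ∝ 2·y^(-0.25), so MRS = (1/2)·(y/x)^(0.25) = P_x/P_y.
Hence y/x = (2·P_x/P_y)^(1/(0.25)), i.e. raised to the 4 power.
With the ratio pinned down, the budget gives x* = M/(P_x + P_y·(y/x)) and y* = (y/x)·x*.
Numerically y/x = 6.09305, so x* = 12/(21.65 + 27.56·6.09305) = 0.0633 and y* = 6.09305·0.0633 = 0.3857.

x* = 0.0633, y* = 0.3857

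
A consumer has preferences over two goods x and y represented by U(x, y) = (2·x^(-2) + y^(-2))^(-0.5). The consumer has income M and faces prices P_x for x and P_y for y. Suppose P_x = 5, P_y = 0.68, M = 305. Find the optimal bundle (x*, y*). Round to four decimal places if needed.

x* = 50.4173, y* = 77.8138

MRS = MU_x/MU_y = 2·(y/x)^(3). Set equal to P_x/P_y.
Solve for the ratio: y/x = [(1/2)·P_x/P_y]^(1/3).
With the ratio pinned down, the budget gives x* = M/(P_x + P_y·(y/x)) and y* = (y/x)·x*.
Numerically y/x = 1.543395, so x* = 305/(5 + 0.68·1.543395) = 50.4173 and y* = 1.543395·50.4173 = 77.8138.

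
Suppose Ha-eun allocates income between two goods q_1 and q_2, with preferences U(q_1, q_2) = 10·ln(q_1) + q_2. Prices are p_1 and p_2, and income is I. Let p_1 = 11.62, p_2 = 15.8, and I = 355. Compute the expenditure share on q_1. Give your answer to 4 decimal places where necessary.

MU_q_1 = 10/q_1, MU_q_2 = 1. Tangency: 10/q_1 = p_1/p_2.
So q_1*(p_1,p_2) = 10·p_2/p_1, independent of income; and q_2* = (I − 10·p_2)/p_2.
At the given prices: q_1* = 10·15.8/11.62 = 13.5972, and q_2* = 12.4684.
Expenditure on q_1: 11.62·13.5972 = 158; share = 0.4451.

share on q_1 = 0.4451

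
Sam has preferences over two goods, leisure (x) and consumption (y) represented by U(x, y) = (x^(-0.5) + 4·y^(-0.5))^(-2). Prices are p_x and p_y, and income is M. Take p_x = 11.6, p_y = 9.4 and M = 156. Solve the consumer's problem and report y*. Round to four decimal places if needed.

y* = 11.6407

Substitute y = (y/x)·x into the budget: x* = M/(p_x + p_y·(y/x)).
Numerically y/x = 2.899079, so x* = 156/(11.6 + 9.4·2.899079) = 4.0153 and y* = 2.899079·4.0153 = 11.6407.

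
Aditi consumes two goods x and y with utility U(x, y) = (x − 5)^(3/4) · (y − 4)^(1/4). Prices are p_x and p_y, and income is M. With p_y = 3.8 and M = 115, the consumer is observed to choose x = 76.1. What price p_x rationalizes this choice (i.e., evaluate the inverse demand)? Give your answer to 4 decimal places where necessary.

p_x = 1

This is Cobb-Douglas in (x−5, y−4): tangency gives 0.75·p_y·(y−4) = 0.25·p_x·(x−5).
Substituting into the budget: x* = 5 + 0.75·(M − 5·p_x − 4·p_y)/p_x, and y* = 4 + 0.25·(…)/p_y.
Set x* = 76.1 in the demand function and solve for p_x: p_x = 1.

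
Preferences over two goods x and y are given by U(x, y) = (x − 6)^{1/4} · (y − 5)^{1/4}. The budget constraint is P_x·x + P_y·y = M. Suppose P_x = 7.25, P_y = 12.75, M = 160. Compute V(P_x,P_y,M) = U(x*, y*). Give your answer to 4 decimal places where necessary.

V = 1.6563

Let x' = x−6, y' = y−5. MRS = y'/x' = P_x/P_y.
Substituting into the budget: x* = 6 + 0.5·(M − 6·P_x − 5·P_y)/P_x, and y* = 5 + 0.5·(…)/P_y.
Discretionary income = 160 − 6·7.25 − 5·12.75 = 52.75; x* = 6 + 0.5·52.75/7.25 = 9.6379; y* = 5 + 0.5·52.75/12.75 = 7.0686.
Utility at the optimum: U(9.6379, 7.0686) = 1.6563.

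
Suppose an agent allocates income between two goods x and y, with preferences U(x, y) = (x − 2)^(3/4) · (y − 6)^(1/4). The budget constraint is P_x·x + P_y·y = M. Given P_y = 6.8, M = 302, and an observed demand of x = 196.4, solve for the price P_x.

P_x = 1

This is Cobb-Douglas in (x−2, y−6): tangency gives 0.75·P_y·(y−6) = 0.25·P_x·(x−2).
After buying the subsistence bundle (2, 6), a share 0.75 of the remaining income goes to x: x* = 2 + 0.75·(M − 2P_x − 6P_y)/P_x.
Set x* = 196.4 in the demand function and solve for P_x: P_x = 1.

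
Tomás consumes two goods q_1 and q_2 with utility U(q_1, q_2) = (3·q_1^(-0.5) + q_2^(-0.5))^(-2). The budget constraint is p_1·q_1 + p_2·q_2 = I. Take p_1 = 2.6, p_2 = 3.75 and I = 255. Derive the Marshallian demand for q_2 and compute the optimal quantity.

q_2* = 23.935

MU_q_1 ∝ 3·q_1^(-1.5), MU_q_2 ∝ q_2^(-1.5), so MRS = 3·(q_2/q_1)^(1.5) = p_1/p_2.
Hence q_2/q_1 = ((1/3)·p_1/p_2)^(1/(1.5)), i.e. raised to the 2/3 power.
Substitute q_2 = (q_2/q_1)·q_1 into the budget: q_1* = I/(p_1 + p_2·(q_2/q_1)).
Numerically q_2/q_1 = 0.3766, so q_1* = 255/(2.6 + 3.75·0.3766) = 63.5553 and q_2* = 0.3766·63.5553 = 23.935.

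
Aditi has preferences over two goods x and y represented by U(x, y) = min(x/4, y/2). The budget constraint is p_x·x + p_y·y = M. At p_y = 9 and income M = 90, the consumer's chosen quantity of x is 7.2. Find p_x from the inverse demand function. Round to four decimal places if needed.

Leontief preferences: the optimum is at the kink where x/4 = y/2, i.e. y = (1/2)·x.
Budget: p_x·x + p_y·(1/2)·x = M, so (4·p_x + 2·p_y)·x = 4·M.
Demand: x*(p_x,p_y,M) = 4·M/(4·p_x + 2·p_y), y* = 2·M/(4·p_x + 2·p_y).
Set x* = 7.2 in the demand function and solve for p_x: p_x = 8.

p_x = 8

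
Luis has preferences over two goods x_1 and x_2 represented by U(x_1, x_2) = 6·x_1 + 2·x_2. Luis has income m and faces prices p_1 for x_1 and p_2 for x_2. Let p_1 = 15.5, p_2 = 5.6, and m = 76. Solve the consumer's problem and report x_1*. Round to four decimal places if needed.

x_1* = 4.9032

Linear utility — the consumer picks whichever good has higher MU/price: 6/15.5 = 0.3871 vs 2/5.6 = 0.3571.
x_1 gives more utility per dollar, so spend all income on x_1: x_1* = m/p_1, x_2* = 0.
Numerically: x_1* = 4.9032, x_2* = 0.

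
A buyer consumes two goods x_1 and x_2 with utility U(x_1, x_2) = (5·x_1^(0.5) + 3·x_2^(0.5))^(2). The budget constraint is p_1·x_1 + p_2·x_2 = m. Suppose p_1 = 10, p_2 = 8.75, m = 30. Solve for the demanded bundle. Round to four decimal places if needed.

MU_x_1 ∝ 5·x_1^(-0.5), MU_x_2 ∝ 3·x_2^(-0.5), so MRS = (5/3)·(x_2/x_1)^(0.5) = p_1/p_2.
Solve for the ratio: x_2/x_1 = [(3/5)·p_1/p_2]^(2).
Substitute x_2 = (x_2/x_1)·x_1 into the budget: x_1* = m/(p_1 + p_2·(x_2/x_1)).
Numerically x_2/x_1 = 0.470204, so x_1* = 30/(10 + 8.75·0.470204) = 2.1255 and x_2* = 0.470204·2.1255 = 0.9994.

x_1* = 2.1255, x_2* = 0.9994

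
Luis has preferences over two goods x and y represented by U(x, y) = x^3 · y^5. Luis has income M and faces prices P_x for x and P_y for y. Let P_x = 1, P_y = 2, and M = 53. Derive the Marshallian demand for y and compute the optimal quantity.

Tangency: MRS = (3/5)·y/x = P_x/P_y.
Rearranging, P_y·y = (5/3)·P_x·x. Substituting into the budget gives P_x·x·(1 + (5/3)) = M.
Demand: x*(P_x,P_y,M) = 0.375·M/P_x and y* = 0.625·M/P_y.
At P_x=1, P_y=2, M=53: y* = 0.625·53/2 = 16.5625.

y* = 16.5625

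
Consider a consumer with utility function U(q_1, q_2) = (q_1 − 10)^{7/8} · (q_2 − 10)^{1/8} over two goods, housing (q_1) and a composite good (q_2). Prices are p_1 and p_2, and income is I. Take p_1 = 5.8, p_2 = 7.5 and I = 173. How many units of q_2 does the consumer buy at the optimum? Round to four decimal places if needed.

Let q_1' = q_1−10, q_2' = q_2−10. MRS = 7·q_2'/q_1' = p_1/p_2.
Substituting into the budget: q_1* = 10 + 0.875·(I − 10·p_1 − 10·p_2)/p_1, and q_2* = 10 + 0.125·(…)/p_2.
Discretionary income = 173 − 10·5.8 − 10·7.5 = 40; q_2* = 10 + 0.125·40/7.5 = 10.6667.

q_2* = 10.6667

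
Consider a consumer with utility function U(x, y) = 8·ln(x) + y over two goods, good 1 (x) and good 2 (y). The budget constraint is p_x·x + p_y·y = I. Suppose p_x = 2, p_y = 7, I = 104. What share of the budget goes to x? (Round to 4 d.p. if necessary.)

So x*(p_x,p_y) = 8·p_y/p_x, independent of income; and y* = (I − 8·p_y)/p_y.
At the given prices: x* = 8·7/2 = 28, and y* = 6.8571.
Expenditure on x: 2·28 = 56; share = 0.5385.

share on x = 0.5385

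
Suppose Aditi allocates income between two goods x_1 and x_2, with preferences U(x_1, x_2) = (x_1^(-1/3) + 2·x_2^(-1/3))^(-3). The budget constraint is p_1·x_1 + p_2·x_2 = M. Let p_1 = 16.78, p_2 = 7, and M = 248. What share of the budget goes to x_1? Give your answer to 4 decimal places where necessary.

share on x_1 = 0.4252

Numerically x_2/x_1 = 3.239985, so x_1* = 248/(16.78 + 7·3.239985) = 6.2849 and x_2* = 3.239985·6.2849 = 20.3629.
Expenditure on x_1: 16.78·6.2849 = 105.46; share = 0.4252.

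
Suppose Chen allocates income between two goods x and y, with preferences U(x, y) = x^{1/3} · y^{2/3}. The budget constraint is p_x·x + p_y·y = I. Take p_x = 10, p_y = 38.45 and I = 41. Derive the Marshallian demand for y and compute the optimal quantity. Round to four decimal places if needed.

Demand: x*(p_x,p_y,I) = 1/3·I/p_x and y* = 2/3·I/p_y.
At p_x=10, p_y=38.45, I=41: y* = 2/3·41/38.45 = 0.7109.

y* = 0.7109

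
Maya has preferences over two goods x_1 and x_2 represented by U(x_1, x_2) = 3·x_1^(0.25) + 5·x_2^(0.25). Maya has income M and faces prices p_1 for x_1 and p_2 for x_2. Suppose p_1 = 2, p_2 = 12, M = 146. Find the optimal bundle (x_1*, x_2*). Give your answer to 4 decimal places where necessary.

From the CES first-order condition, (3/5)·(x_2/x_1)^(0.75) = p_1/p_2.
Hence x_2/x_1 = ((5/3)·p_1/p_2)^(1/(0.75)), i.e. raised to the 4/3 power.
With the ratio pinned down, the budget gives x_1* = M/(p_1 + p_2·(x_2/x_1)) and x_2* = (x_2/x_1)·x_1*.
Numerically x_2/x_1 = 0.181244, so x_1* = 146/(2 + 12·0.181244) = 34.9707 and x_2* = 0.181244·34.9707 = 6.3382.

x_1* = 34.9707, x_2* = 6.3382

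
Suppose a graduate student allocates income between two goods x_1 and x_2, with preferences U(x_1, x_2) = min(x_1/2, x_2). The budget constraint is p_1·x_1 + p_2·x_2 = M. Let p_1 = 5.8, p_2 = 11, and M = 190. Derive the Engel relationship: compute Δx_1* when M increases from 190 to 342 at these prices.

Leontief preferences: the optimum is at the kink where x_1/2 = x_2/1, i.e. x_2 = (1/2)·x_1.
Budget: p_1·x_1 + p_2·(1/2)·x_1 = M, so (2·p_1 + p_2)·x_1 = 2·M.
Demand: x_1*(p_1,p_2,M) = 2·M/(2·p_1 + p_2), x_2* = M/(2·p_1 + p_2).
Here 2·5.8 + 11 = 22.6, giving x_1* = 16.8142.
At M' = 342: x_1* = 30.2655. Change: 30.2655 − 16.8142 = 13.4513.

Δx_1* = 13.4513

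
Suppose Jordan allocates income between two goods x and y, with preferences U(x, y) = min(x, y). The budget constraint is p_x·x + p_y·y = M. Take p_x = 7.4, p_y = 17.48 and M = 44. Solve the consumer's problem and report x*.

x* = 1.7685

Leontief preferences: the optimum is at the kink where x/1 = y/1, i.e. y = x.
Budget: p_x·x + p_y·x = M, so (p_x + p_y)·x = M.
Demand: x*(p_x,p_y,M) = M/(p_x + p_y), y* = M/(p_x + p_y).
Here 7.4 + 17.48 = 24.88, giving x* = 1.7685.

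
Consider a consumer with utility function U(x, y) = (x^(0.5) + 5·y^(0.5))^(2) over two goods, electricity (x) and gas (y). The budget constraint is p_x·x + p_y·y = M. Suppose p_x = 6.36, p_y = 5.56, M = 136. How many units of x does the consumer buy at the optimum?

From the CES first-order condition, (1/5)·(y/x)^(0.5) = p_x/p_y.
Solve for the ratio: y/x = [5·p_x/p_y]^(2).
With the ratio pinned down, the budget gives x* = M/(p_x + p_y·(y/x)) and y* = (y/x)·x*.
Numerically y/x = 32.711816, so x* = 136/(6.36 + 5.56·32.711816) = 0.7225.

x* = 0.7225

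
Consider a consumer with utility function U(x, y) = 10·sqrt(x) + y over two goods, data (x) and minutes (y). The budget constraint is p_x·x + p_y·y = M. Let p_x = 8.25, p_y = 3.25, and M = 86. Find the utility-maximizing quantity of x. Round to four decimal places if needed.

x* = 3.8797

Thus x* = (5·p_y/p_x)² — independent of M — with the rest of income spent on y.
Plugging in: x* = (5·3.25/8.25)² = 3.8797.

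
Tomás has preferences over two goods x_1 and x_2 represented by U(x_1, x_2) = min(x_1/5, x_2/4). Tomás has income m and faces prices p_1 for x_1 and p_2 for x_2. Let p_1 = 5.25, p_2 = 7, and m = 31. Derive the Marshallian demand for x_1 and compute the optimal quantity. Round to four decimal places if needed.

x_1* = 2.8571

Leontief preferences: the optimum is at the kink where x_1/5 = x_2/4, i.e. x_2 = (4/5)·x_1.
Budget: p_1·x_1 + p_2·(4/5)·x_1 = m, so (5·p_1 + 4·p_2)·x_1 = 5·m.
Demand: x_1*(p_1,p_2,m) = 5·m/(5·p_1 + 4·p_2), x_2* = 4·m/(5·p_1 + 4·p_2).
Here 5·5.25 + 4·7 = 54.25, giving x_1* = 2.8571.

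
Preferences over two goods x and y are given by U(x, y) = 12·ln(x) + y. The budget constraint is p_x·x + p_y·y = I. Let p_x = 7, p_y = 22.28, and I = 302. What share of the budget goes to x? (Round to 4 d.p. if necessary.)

share on x = 0.8853

Set MRS = p_x/p_y: (12/x)/1 = p_x/p_y.
So x*(p_x,p_y) = 12·p_y/p_x, independent of income; and y* = (I − 12·p_y)/p_y.
At the given prices: x* = 12·22.28/7 = 38.1943, and y* = 1.5548.
Expenditure on x: 7·38.1943 = 267.36; share = 0.8853.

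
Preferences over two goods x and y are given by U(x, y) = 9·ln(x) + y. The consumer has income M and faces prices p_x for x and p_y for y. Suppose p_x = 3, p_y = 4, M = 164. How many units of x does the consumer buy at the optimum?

MU_x = 9/x, MU_y = 1. Tangency: 9/x = p_x/p_y.
So x*(p_x,p_y) = 9·p_y/p_x, independent of income; and y* = (M − 9·p_y)/p_y.
At the given prices: x* = 9·4/3 = 12.

x* = 12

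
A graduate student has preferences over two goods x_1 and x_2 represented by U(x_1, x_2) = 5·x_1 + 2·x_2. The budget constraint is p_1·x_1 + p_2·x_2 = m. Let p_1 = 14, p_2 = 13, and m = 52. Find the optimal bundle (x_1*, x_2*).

Linear utility — the consumer picks whichever good has higher MU/price: 5/14 = 0.3571 vs 2/13 = 0.1538.
x_1 gives more utility per dollar, so spend all income on x_1: x_1* = m/p_1, x_2* = 0.
Numerically: x_1* = 3.7143, x_2* = 0.

x_1* = 3.7143, x_2* = 0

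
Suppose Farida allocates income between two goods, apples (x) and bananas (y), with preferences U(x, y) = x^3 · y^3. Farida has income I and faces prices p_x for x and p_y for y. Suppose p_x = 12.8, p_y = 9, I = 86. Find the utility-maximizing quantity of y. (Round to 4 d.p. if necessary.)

y* = 4.7778

At p_x=12.8, p_y=9, I=86: y* = 0.5·86/9 = 4.7778.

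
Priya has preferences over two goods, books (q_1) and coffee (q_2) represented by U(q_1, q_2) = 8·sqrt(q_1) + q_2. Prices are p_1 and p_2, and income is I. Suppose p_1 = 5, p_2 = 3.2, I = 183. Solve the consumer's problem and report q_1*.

MU_q_1 = 4/√q_1, MU_q_2 = 1. Tangency: 4/√q_1 = p_1/p_2.
Solve: √q_1 = 4·p_2/p_1, so q_1*(p_1,p_2) = (4·p_2/p_1)², and q_2* = (I − p_1·q_1*)/p_2.
Plugging in: q_1* = (4·3.2/5)² = 6.5536.

q_1* = 6.5536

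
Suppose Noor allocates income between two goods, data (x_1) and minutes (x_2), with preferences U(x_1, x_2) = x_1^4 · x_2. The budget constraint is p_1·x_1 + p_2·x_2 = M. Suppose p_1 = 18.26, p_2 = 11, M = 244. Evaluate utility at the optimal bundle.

MU_x_1/MU_x_2 = (4·x_2)/(x_1); tangency sets this equal to p_1/p_2.
Rearranging, p_2·x_2 = (1/4)·p_1·x_1. Substituting into the budget gives p_1·x_1·(1 + (1/4)) = M.
Demand: x_1*(p_1,p_2,M) = 0.8·M/p_1 and x_2* = 0.2·M/p_2.
At p_1=18.26, p_2=11, M=244: x_1* = 0.8·244/18.26 = 10.69, x_2* = 4.4364.
Utility at the optimum: U(10.69, 4.4364) = 57935.305.

V = 57935.305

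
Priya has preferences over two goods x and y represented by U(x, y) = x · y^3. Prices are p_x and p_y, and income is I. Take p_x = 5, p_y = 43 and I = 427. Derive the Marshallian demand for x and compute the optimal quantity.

MU_x/MU_y = (y)/(3·x); tangency sets this equal to p_x/p_y.
Rearranging, p_y·y = 3·p_x·x. Substituting into the budget gives p_x·x·(1 + 3) = I.
Demand: x*(p_x,p_y,I) = 0.25·I/p_x and y* = 0.75·I/p_y.
At p_x=5, p_y=43, I=427: x* = 0.25·427/5 = 21.35.

x* = 21.35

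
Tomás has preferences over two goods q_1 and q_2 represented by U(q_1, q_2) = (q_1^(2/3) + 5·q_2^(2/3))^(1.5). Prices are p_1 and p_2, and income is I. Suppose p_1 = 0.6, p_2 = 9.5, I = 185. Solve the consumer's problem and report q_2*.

q_2* = 6.4792

MU_q_1 ∝ q_1^(-1/3), MU_q_2 ∝ 5·q_2^(-1/3), so MRS = (1/5)·(q_2/q_1)^(1/3) = p_1/p_2.
Hence q_2/q_1 = (5·p_1/p_2)^(1/(1/3)), i.e. raised to the 3 power.
With the ratio pinned down, the budget gives q_1* = I/(p_1 + p_2·(q_2/q_1)) and q_2* = (q_2/q_1)·q_1*.
Numerically q_2/q_1 = 0.031491, so q_1* = 185/(0.6 + 9.5·0.031491) = 205.7455 and q_2* = 0.031491·205.7455 = 6.4792.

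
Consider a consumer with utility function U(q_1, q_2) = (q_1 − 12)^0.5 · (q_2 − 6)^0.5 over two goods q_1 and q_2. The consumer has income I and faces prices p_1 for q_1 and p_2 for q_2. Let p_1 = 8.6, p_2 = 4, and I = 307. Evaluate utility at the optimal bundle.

V = 15.3278

Let q_1' = q_1−12, q_2' = q_2−6. MRS = q_2'/q_1' = p_1/p_2.
After buying the subsistence bundle (12, 6), a share 0.5 of the remaining income goes to q_1: q_1* = 12 + 0.5·(I − 12p_1 − 6p_2)/p_1.
Discretionary income = 307 − 12·8.6 − 6·4 = 179.8; q_1* = 12 + 0.5·179.8/8.6 = 22.4535; q_2* = 6 + 0.5·179.8/4 = 28.475.
Utility at the optimum: U(22.4535, 28.475) = 15.3278.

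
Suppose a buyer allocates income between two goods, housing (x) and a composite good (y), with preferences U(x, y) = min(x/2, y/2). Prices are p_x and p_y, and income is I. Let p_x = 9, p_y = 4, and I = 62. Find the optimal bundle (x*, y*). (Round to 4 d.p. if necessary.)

x* = 4.7692, y* = 4.7692

With perfect complements, no substitution: consume in ratio x:y = 2:2.
Budget: p_x·x + p_y·x = I, so (2·p_x + 2·p_y)·x = 2·I.
Demand: x*(p_x,p_y,I) = 2·I/(2·p_x + 2·p_y), y* = 2·I/(2·p_x + 2·p_y).
Here 2·9 + 2·4 = 26, giving x* = 4.7692 and y* = 4.7692.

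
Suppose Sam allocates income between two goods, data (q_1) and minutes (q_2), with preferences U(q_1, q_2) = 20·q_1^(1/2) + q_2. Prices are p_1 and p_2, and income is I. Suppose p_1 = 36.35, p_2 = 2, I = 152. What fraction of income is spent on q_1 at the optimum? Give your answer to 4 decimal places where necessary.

Utility is quasi-linear in q_2; the FOC for q_1 is 10/√q_1 = p_1/p_2.
Thus q_1* = (10·p_2/p_1)² — independent of I — with the rest of income spent on q_2.
Plugging in: q_1* = (10·2/36.35)² = 0.3027, q_2* = 70.4979.
Expenditure on q_1: 36.35·0.3027 = 11.0041; share = 0.0724.

share on q_1 = 0.0724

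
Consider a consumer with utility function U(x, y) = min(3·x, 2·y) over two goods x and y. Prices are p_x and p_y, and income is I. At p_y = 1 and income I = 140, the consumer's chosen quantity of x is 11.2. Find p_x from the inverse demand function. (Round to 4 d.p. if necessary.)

p_x = 11

With perfect complements, no substitution: consume in ratio x:y = 2:3.
Budget: p_x·x + p_y·(3/2)·x = I, so (2·p_x + 3·p_y)·x = 2·I.
Demand: x*(p_x,p_y,I) = 2·I/(2·p_x + 3·p_y), y* = 3·I/(2·p_x + 3·p_y).
Set x* = 11.2 in the demand function and solve for p_x: p_x = 11.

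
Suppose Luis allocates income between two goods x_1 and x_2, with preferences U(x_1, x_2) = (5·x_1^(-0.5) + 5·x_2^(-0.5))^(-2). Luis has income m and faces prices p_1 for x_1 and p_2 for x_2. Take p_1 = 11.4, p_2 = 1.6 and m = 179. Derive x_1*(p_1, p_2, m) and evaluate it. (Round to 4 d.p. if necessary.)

x_1* = 10.3323

MU_x_1 ∝ 5·x_1^(-1.5), MU_x_2 ∝ 5·x_2^(-1.5), so MRS = (x_2/x_1)^(1.5) = p_1/p_2.
Solve for the ratio: x_2/x_1 = [p_1/p_2]^(2/3).
Substitute x_2 = (x_2/x_1)·x_1 into the budget: x_1* = m/(p_1 + p_2·(x_2/x_1)).
Numerically x_2/x_1 = 3.70274, so x_1* = 179/(11.4 + 1.6·3.70274) = 10.3323.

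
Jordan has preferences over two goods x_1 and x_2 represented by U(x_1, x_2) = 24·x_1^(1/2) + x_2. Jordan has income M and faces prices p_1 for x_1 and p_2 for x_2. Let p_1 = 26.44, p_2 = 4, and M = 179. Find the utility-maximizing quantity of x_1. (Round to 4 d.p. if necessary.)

Thus x_1* = (12·p_2/p_1)² — independent of M — with the rest of income spent on x_2.
Plugging in: x_1* = (12·4/26.44)² = 3.2958.

x_1* = 3.2958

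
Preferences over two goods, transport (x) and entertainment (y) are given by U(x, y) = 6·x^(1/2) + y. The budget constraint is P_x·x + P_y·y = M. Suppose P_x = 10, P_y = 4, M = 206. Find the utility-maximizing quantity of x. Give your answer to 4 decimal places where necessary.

MU_x = 3/√x, MU_y = 1. Tangency: 3/√x = P_x/P_y.
Thus x* = (3·P_y/P_x)² — independent of M — with the rest of income spent on y.
Plugging in: x* = (3·4/10)² = 1.44.

x* = 1.44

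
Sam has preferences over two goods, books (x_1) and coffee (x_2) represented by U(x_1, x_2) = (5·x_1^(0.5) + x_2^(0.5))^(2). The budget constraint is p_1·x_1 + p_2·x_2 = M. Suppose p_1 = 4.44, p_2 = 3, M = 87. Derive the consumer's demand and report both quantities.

MRS = MU_x_1/MU_x_2 = 5·(x_2/x_1)^(0.5). Set equal to p_1/p_2.
Solve for the ratio: x_2/x_1 = [(1/5)·p_1/p_2]^(2).
With the ratio pinned down, the budget gives x_1* = M/(p_1 + p_2·(x_2/x_1)) and x_2* = (x_2/x_1)·x_1*.
Numerically x_2/x_1 = 0.087616, so x_1* = 87/(4.44 + 3·0.087616) = 18.4994 and x_2* = 0.087616·18.4994 = 1.6208.

x_1* = 18.4994, x_2* = 1.6208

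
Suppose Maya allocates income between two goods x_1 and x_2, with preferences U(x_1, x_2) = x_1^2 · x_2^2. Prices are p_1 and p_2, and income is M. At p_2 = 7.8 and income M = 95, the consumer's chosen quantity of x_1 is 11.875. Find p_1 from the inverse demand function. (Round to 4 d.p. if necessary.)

p_1 = 4

Tangency: MRS = x_2/x_1 = p_1/p_2.
So 2·p_2·x_2 = 2·p_1·x_1; combined with the budget, a share 0.5 of income goes to x_1.
Demand: x_1*(p_1,p_2,M) = 0.5·M/p_1 and x_2* = 0.5·M/p_2.
Set x_1* = 11.875 in the demand function and solve for p_1: p_1 = 4.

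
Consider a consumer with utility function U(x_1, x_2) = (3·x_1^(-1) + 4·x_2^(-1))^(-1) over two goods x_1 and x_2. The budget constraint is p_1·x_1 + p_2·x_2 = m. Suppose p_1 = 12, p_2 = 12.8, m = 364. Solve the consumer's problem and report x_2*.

MRS = MU_x_1/MU_x_2 = (3/4)·(x_2/x_1)^(2). Set equal to p_1/p_2.
Hence x_2/x_1 = ((4/3)·p_1/p_2)^(1/(2)), i.e. raised to the 0.5 power.
With the ratio pinned down, the budget gives x_1* = m/(p_1 + p_2·(x_2/x_1)) and x_2* = (x_2/x_1)·x_1*.
Numerically x_2/x_1 = 1.118034, so x_1* = 364/(12 + 12.8·1.118034) = 13.8346 and x_2* = 1.118034·13.8346 = 15.4676.

x_2* = 15.4676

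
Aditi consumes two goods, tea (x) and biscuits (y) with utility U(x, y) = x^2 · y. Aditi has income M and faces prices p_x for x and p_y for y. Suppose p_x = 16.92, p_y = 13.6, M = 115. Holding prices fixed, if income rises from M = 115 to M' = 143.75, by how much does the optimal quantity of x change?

Δx* = 1.1328

Tangency: MRS = 2·y/x = p_x/p_y.
So 2·p_y·y = p_x·x; combined with the budget, a share 2/3 of income goes to x.
Demand: x*(p_x,p_y,M) = 2/3·M/p_x and y* = 1/3·M/p_y.
At p_x=16.92, p_y=13.6, M=115: x* = 2/3·115/16.92 = 4.5311.
At M' = 143.75: x* = 5.6639. Change: 5.6639 − 4.5311 = 1.1328.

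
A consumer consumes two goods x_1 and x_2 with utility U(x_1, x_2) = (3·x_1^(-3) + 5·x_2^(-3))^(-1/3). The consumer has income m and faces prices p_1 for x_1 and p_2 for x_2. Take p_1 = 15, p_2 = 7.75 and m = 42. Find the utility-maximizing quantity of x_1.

With the ratio pinned down, the budget gives x_1* = m/(p_1 + p_2·(x_2/x_1)) and x_2* = (x_2/x_1)·x_1*.
Numerically x_2/x_1 = 1.340169, so x_1* = 42/(15 + 7.75·1.340169) = 1.6544.

x_1* = 1.6544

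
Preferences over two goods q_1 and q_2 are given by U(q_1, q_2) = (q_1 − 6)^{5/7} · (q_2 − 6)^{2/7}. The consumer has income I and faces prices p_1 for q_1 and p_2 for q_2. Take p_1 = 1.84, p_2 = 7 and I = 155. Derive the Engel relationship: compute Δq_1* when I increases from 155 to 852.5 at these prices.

Δq_1* = 270.7686

This is Cobb-Douglas in (q_1−6, q_2−6): tangency gives 5/7·p_2·(q_2−6) = 2/7·p_1·(q_1−6).
After buying the subsistence bundle (6, 6), a share 5/7 of the remaining income goes to q_1: q_1* = 6 + 5/7·(I − 6p_1 − 6p_2)/p_1.
Discretionary income = 155 − 6·1.84 − 6·7 = 101.96; q_1* = 6 + 5/7·101.96/1.84 = 45.5807.
At I' = 852.5: q_1* = 316.3494. Change: 316.3494 − 45.5807 = 270.7686.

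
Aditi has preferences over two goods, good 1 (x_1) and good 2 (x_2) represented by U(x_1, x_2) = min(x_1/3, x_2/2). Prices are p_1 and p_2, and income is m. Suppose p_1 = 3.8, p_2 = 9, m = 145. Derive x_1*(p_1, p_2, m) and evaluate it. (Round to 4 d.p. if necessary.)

Leontief preferences: the optimum is at the kink where x_1/3 = x_2/2, i.e. x_2 = (2/3)·x_1.
Budget: p_1·x_1 + p_2·(2/3)·x_1 = m, so (3·p_1 + 2·p_2)·x_1 = 3·m.
Demand: x_1*(p_1,p_2,m) = 3·m/(3·p_1 + 2·p_2), x_2* = 2·m/(3·p_1 + 2·p_2).
Here 3·3.8 + 2·9 = 29.4, giving x_1* = 14.7959.

x_1* = 14.7959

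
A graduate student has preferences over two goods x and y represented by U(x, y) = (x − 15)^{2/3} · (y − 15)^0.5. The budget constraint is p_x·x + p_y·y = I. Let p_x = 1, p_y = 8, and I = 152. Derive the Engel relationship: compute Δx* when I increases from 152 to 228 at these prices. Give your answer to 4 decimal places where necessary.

This is Cobb-Douglas in (x−15, y−15): tangency gives 2/3·p_y·(y−15) = 0.5·p_x·(x−15).
After buying the subsistence bundle (15, 15), a share 4/7 of the remaining income goes to x: x* = 15 + 4/7·(I − 15p_x − 15p_y)/p_x.
Discretionary income = 152 − 15·1 − 15·8 = 17; x* = 15 + 4/7·17/1 = 24.7143.
At I' = 228: x* = 68.1429. Change: 68.1429 − 24.7143 = 43.4286.

Δx* = 43.4286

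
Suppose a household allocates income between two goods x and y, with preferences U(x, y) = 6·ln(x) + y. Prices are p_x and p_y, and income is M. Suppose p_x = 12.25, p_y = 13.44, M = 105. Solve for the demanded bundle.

Set MRS = p_x/p_y: (6/x)/1 = p_x/p_y.
So x*(p_x,p_y) = 6·p_y/p_x, independent of income; and y* = (M − 6·p_y)/p_y.
At the given prices: x* = 6·13.44/12.25 = 6.5829, and y* = 1.8125.

x* = 6.5829, y* = 1.8125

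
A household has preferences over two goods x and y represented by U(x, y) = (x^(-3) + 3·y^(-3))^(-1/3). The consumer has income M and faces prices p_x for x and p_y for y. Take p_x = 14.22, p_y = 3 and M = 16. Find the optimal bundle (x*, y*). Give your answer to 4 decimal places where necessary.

Numerically y/x = 1.941891, so x* = 16/(14.22 + 3·1.941891) = 0.7982 and y* = 1.941891·0.7982 = 1.55.

x* = 0.7982, y* = 1.55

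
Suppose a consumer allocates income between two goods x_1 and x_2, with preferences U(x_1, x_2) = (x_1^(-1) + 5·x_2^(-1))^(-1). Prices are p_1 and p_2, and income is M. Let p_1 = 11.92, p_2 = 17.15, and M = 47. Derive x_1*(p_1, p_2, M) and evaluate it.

x_1* = 1.0708

MRS = MU_x_1/MU_x_2 = (1/5)·(x_2/x_1)^(2). Set equal to p_1/p_2.
Hence x_2/x_1 = (5·p_1/p_2)^(1/(2)), i.e. raised to the 0.5 power.
Substitute x_2 = (x_2/x_1)·x_1 into the budget: x_1* = M/(p_1 + p_2·(x_2/x_1)).
Numerically x_2/x_1 = 1.864194, so x_1* = 47/(11.92 + 17.15·1.864194) = 1.0708.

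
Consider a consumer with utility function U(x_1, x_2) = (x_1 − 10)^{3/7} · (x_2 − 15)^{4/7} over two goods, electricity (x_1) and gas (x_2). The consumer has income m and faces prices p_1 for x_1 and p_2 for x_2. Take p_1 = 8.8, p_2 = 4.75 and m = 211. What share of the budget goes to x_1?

share on x_1 = 0.5222

MRS = (3/4)·(x_2−15)/(x_1−10). Tangency with p_1/p_2 gives x_2−15 = (4/3)·(p_1/p_2)·(x_1−10).
Substituting into the budget: x_1* = 10 + 3/7·(m − 10·p_1 − 15·p_2)/p_1, and x_2* = 15 + 4/7·(…)/p_2.
Discretionary income = 211 − 10·8.8 − 15·4.75 = 51.75; x_1* = 10 + 3/7·51.75/8.8 = 12.5203; x_2* = 15 + 4/7·51.75/4.75 = 21.2256.
Expenditure on x_1: 8.8·12.5203 = 110.1786; share = 0.5222.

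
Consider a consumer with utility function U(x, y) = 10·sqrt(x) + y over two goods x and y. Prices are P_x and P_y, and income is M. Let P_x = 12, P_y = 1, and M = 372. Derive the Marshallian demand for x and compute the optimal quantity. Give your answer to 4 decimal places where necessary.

x* = 0.1736

Set MRS = P_x/P_y: 5·x^(−1/2) = P_x/P_y.
Thus x* = (5·P_y/P_x)² — independent of M — with the rest of income spent on y.
Plugging in: x* = (5·1/12)² = 0.1736.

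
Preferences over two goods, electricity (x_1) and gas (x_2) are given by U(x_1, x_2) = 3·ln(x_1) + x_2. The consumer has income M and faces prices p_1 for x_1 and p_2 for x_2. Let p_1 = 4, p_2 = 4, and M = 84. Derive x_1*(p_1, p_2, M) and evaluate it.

x_1* = 3

MU_x_1 = 3/x_1, MU_x_2 = 1. Tangency: 3/x_1 = p_1/p_2.
So x_1*(p_1,p_2) = 3·p_2/p_1, independent of income; and x_2* = (M − 3·p_2)/p_2.
At the given prices: x_1* = 3·4/4 = 3.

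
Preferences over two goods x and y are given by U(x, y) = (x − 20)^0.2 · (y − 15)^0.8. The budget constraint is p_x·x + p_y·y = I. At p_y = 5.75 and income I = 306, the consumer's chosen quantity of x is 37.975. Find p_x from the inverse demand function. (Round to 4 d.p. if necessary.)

p_x = 2

This is Cobb-Douglas in (x−20, y−15): tangency gives 0.2·p_y·(y−15) = 0.8·p_x·(x−20).
After buying the subsistence bundle (20, 15), a share 0.2 of the remaining income goes to x: x* = 20 + 0.2·(I − 20p_x − 15p_y)/p_x.
Set x* = 37.975 in the demand function and solve for p_x: p_x = 2.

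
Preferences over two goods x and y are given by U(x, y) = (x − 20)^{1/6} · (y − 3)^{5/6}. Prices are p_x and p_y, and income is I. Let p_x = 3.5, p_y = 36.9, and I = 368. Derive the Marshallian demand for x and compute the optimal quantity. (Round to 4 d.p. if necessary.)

x* = 28.919

MRS = (1/5)·(y−3)/(x−20). Tangency with p_x/p_y gives y−3 = 5·(p_x/p_y)·(x−20).
Substituting into the budget: x* = 20 + 1/6·(I − 20·p_x − 3·p_y)/p_x, and y* = 3 + 5/6·(…)/p_y.
Discretionary income = 368 − 20·3.5 − 3·36.9 = 187.3; x* = 20 + 1/6·187.3/3.5 = 28.919.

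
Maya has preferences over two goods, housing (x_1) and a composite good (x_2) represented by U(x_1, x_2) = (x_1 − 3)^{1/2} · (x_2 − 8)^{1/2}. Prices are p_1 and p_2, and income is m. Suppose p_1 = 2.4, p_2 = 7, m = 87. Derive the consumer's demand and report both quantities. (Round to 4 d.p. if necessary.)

Let x_1' = x_1−3, x_2' = x_2−8. MRS = x_2'/x_1' = p_1/p_2.
Substituting into the budget: x_1* = 3 + 0.5·(m − 3·p_1 − 8·p_2)/p_1, and x_2* = 8 + 0.5·(…)/p_2.
Discretionary income = 87 − 3·2.4 − 8·7 = 23.8; x_1* = 3 + 0.5·23.8/2.4 = 7.9583; x_2* = 8 + 0.5·23.8/7 = 9.7.

x_1* = 7.9583, x_2* = 9.7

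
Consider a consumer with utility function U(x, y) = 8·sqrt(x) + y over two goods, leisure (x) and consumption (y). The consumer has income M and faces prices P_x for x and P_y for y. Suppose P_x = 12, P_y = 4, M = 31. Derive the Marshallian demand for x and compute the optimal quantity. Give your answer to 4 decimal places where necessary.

Set MRS = P_x/P_y: 4·x^(−1/2) = P_x/P_y.
Thus x* = (4·P_y/P_x)² — independent of M — with the rest of income spent on y.
Plugging in: x* = (4·4/12)² = 1.7778.

x* = 1.7778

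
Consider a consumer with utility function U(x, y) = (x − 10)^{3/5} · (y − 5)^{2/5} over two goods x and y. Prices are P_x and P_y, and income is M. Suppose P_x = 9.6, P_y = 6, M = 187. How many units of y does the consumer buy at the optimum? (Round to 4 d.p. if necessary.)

This is Cobb-Douglas in (x−10, y−5): tangency gives 0.6·P_y·(y−5) = 0.4·P_x·(x−10).
After buying the subsistence bundle (10, 5), a share 0.6 of the remaining income goes to x: x* = 10 + 0.6·(M − 10P_x − 5P_y)/P_x.
Discretionary income = 187 − 10·9.6 − 5·6 = 61; y* = 5 + 0.4·61/6 = 9.0667.

y* = 9.0667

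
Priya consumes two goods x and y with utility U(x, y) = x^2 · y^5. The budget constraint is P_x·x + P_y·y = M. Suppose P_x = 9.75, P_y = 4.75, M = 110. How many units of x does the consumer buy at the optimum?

The MRS is (2/5)·y/x. Set MRS = P_x/P_y.
So 2·P_y·y = 5·P_x·x; combined with the budget, a share 2/7 of income goes to x.
Demand: x*(P_x,P_y,M) = 2/7·M/P_x and y* = 5/7·M/P_y.
At P_x=9.75, P_y=4.75, M=110: x* = 2/7·110/9.75 = 3.2234.

x* = 3.2234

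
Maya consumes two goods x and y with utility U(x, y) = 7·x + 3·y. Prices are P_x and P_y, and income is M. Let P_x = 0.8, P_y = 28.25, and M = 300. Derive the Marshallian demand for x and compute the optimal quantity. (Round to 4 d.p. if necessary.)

x* = 375

Perfect substitutes: compare marginal utility per dollar. 7/P_x vs 3/P_y → 8.75 vs 0.1062.
x gives more utility per dollar, so spend all income on x: x* = M/P_x, y* = 0.
Numerically: x* = 375, y* = 0.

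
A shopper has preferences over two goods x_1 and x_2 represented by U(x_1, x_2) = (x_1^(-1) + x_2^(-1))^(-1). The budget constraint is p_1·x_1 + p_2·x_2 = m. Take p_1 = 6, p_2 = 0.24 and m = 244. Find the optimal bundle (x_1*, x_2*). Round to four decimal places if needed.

From the CES first-order condition, (x_2/x_1)^(2) = p_1/p_2.
Hence x_2/x_1 = (p_1/p_2)^(1/(2)), i.e. raised to the 0.5 power.
Substitute x_2 = (x_2/x_1)·x_1 into the budget: x_1* = m/(p_1 + p_2·(x_2/x_1)).
Numerically x_2/x_1 = 5, so x_1* = 244/(6 + 0.24·5) = 33.8889 and x_2* = 5·33.8889 = 169.4444.

x_1* = 33.8889, x_2* = 169.4444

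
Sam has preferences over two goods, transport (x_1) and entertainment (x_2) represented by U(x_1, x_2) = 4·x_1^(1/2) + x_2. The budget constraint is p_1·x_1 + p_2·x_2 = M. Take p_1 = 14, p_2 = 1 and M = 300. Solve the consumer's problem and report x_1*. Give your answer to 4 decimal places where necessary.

Utility is quasi-linear in x_2; the FOC for x_1 is 2/√x_1 = p_1/p_2.
Thus x_1* = (2·p_2/p_1)² — independent of M — with the rest of income spent on x_2.
Plugging in: x_1* = (2·1/14)² = 0.0204.

x_1* = 0.0204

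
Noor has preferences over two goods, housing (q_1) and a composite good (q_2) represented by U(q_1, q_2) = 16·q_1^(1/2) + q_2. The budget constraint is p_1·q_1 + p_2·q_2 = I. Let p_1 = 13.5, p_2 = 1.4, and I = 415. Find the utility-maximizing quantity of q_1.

MU_q_1 = 8/√q_1, MU_q_2 = 1. Tangency: 8/√q_1 = p_1/p_2.
Solve: √q_1 = 8·p_2/p_1, so q_1*(p_1,p_2) = (8·p_2/p_1)², and q_2* = (I − p_1·q_1*)/p_2.
Plugging in: q_1* = (8·1.4/13.5)² = 0.6883.

q_1* = 0.6883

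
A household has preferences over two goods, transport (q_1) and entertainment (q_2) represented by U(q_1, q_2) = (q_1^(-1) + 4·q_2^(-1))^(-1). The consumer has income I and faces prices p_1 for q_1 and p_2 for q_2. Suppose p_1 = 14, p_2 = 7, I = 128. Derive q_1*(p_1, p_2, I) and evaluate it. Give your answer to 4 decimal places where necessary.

MU_q_1 ∝ q_1^(-2), MU_q_2 ∝ 4·q_2^(-2), so MRS = (1/4)·(q_2/q_1)^(2) = p_1/p_2.
Solve for the ratio: q_2/q_1 = [4·p_1/p_2]^(0.5).
Substitute q_2 = (q_2/q_1)·q_1 into the budget: q_1* = I/(p_1 + p_2·(q_2/q_1)).
Numerically q_2/q_1 = 2.828427, so q_1* = 128/(14 + 7·2.828427) = 3.7871.

q_1* = 3.7871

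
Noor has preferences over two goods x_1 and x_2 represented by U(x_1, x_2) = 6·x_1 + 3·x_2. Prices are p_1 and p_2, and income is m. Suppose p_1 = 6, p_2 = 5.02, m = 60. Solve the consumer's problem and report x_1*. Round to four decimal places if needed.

x_1* = 10

Perfect substitutes: compare marginal utility per dollar. 6/p_1 vs 3/p_2 → 1 vs 0.5976.
x_1 gives more utility per dollar, so spend all income on x_1: x_1* = m/p_1, x_2* = 0.
Numerically: x_1* = 10, x_2* = 0.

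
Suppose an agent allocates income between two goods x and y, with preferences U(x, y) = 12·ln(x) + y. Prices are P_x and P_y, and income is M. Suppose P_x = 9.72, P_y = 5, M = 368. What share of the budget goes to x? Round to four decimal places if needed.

share on x = 0.163

MU_x = 12/x, MU_y = 1. Tangency: 12/x = P_x/P_y.
So x*(P_x,P_y) = 12·P_y/P_x, independent of income; and y* = (M − 12·P_y)/P_y.
At the given prices: x* = 12·5/9.72 = 6.1728, and y* = 61.6.
Expenditure on x: 9.72·6.1728 = 60; share = 0.163.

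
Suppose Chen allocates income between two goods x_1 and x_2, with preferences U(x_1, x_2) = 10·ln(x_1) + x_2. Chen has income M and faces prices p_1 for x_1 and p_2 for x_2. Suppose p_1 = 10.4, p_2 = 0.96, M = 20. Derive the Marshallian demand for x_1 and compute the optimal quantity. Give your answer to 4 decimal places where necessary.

x_1* = 0.9231

MU_x_1 = 10/x_1, MU_x_2 = 1. Tangency: 10/x_1 = p_1/p_2.
So x_1*(p_1,p_2) = 10·p_2/p_1, independent of income; and x_2* = (M − 10·p_2)/p_2.
At the given prices: x_1* = 10·0.96/10.4 = 0.9231.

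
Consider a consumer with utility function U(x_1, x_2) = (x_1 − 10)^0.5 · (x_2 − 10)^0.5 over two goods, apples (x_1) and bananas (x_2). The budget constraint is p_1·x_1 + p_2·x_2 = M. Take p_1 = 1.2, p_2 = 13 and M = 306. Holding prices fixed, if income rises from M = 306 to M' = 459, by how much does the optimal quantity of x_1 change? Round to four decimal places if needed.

Δx_1* = 63.75

Let x_1' = x_1−10, x_2' = x_2−10. MRS = x_2'/x_1' = p_1/p_2.
After buying the subsistence bundle (10, 10), a share 0.5 of the remaining income goes to x_1: x_1* = 10 + 0.5·(M − 10p_1 − 10p_2)/p_1.
Discretionary income = 306 − 10·1.2 − 10·13 = 164; x_1* = 10 + 0.5·164/1.2 = 78.3333.
At M' = 459: x_1* = 142.0833. Change: 142.0833 − 78.3333 = 63.75.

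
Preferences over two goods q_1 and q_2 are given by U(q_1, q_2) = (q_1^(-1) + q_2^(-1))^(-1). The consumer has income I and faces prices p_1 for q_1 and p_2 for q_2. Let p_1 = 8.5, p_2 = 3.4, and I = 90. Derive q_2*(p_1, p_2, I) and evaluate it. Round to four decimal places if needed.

q_2* = 10.2554

Numerically q_2/q_1 = 1.581139, so q_1* = 90/(8.5 + 3.4·1.581139) = 6.4861 and q_2* = 1.581139·6.4861 = 10.2554.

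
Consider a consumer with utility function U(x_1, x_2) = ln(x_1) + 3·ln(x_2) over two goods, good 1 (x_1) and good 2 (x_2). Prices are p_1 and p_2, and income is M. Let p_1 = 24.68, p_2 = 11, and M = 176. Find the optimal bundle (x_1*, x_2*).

Demand: x_1*(p_1,p_2,M) = 0.25·M/p_1 and x_2* = 0.75·M/p_2.
At p_1=24.68, p_2=11, M=176: x_1* = 0.25·176/24.68 = 1.7828, x_2* = 12.

x_1* = 1.7828, x_2* = 12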